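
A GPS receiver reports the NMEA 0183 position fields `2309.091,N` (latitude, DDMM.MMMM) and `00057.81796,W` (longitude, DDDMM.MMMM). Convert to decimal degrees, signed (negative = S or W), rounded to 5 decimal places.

Lat: split at 2 digits → 23° and 9.091′; 23 + 9.091/60 = 23.151517
N ⇒ keep positive
λ: split at 3 digits → 000° and 57.81796′; 0 + 57.81796/60 = 0.963633
hemisphere W, so the sign is −

23.15152, -0.96363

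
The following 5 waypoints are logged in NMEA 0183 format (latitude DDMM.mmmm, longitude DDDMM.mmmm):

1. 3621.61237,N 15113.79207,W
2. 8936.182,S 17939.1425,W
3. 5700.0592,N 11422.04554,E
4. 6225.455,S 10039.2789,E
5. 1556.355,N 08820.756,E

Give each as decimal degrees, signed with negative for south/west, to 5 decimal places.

Point 1:
  φ: split at 2 digits → 36° and 21.61237′; 36 + 21.61237/60 = 36.360206
  N → positive
  Longitude: degrees = first 3 digits = 151, minutes = 13.79207; 151 + 13.79207/60 = 151.229868
  W ⇒ negate
Point 2:
  Lat: degrees = first 2 digits = 89, minutes = 36.182; 89 + 36.182/60 = 89.603033
  S ⇒ negate
  Lon: degrees = first 3 digits = 179, minutes = 39.1425; 179 + 39.1425/60 = 179.652375
  hemisphere W, so the sign is −
Point 3:
  Latitude: degrees = first 2 digits = 57, minutes = 0.0592; 57 + 0.0592/60 = 57.000987
  N ⇒ keep positive
  λ: degrees = first 3 digits = 114, minutes = 22.04554; 114 + 22.04554/60 = 114.367426
  E → positive
Point 4:
  Lat: split at 2 digits → 62° and 25.455′; 62 + 25.455/60 = 62.424250
  S ⇒ negate
  λ: split at 3 digits → 100° and 39.2789′; 100 + 39.2789/60 = 100.654648
  E ⇒ keep positive
Point 5:
  Latitude: split at 2 digits → 15° and 56.355′; 15 + 56.355/60 = 15.939250
  N ⇒ keep positive
  Lon: degrees = first 3 digits = 88, minutes = 20.756; 88 + 20.756/60 = 88.345933
  E → positive

1. 36.36021, -151.22987
2. -89.60303, -179.65238
3. 57.00099, 114.36743
4. -62.42425, 100.65465
5. 15.93925, 88.34593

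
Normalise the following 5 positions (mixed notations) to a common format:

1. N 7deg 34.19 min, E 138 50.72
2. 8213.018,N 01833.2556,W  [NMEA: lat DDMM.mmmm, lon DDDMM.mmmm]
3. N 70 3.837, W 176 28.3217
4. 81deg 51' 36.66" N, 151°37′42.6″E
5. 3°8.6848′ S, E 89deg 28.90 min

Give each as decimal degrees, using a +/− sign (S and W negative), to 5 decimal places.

1. 7.56983, 138.84533
2. 82.21697, -18.55426
3. 70.06395, -176.47203
4. 81.86018, 151.62850
5. -3.14475, 89.48167

Point 1:
  Latitude: 34.19′ = 0.569833°; total 7.569833
  N → positive
  Longitude: 50.72′ = 0.845333°; total 138.845333
  E → positive
Point 2:
  Latitude: split at 2 digits → 82° and 13.018′; 82 + 13.018/60 = 82.216967
  N ⇒ keep positive
  Longitude: degrees = first 3 digits = 18, minutes = 33.2556; 18 + 33.2556/60 = 18.554260
  hemisphere W, so the sign is −
Point 3:
  Lat: 3.837′ = 0.063950°; total 70.063950
  N → positive
  λ: 28.3217′ = 0.472028°; total 176.472028
  W → negative
Point 4:
  Latitude: 81 + 51/60 + 36.66/3600 = 81.860183
  N → positive
  λ: 37′ + 42.6″ = 37.71000′; 151 + 37.71000/60 = 151.628500
  E → positive
Point 5:
  φ: 3 + 8.6848/60 = 3.144747
  S ⇒ negate
  Lon: 89 + 28.9/60 = 89.481667
  E ⇒ keep positive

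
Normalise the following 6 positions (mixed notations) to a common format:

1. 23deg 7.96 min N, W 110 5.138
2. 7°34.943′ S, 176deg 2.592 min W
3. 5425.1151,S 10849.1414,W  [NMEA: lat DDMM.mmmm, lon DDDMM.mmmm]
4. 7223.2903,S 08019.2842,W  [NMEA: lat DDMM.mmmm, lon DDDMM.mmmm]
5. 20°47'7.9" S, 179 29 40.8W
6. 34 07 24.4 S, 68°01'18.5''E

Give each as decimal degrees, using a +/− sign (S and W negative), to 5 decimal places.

1. 23.13267, -110.08563
2. -7.58238, -176.04320
3. -54.41859, -108.81902
4. -72.38817, -80.32140
5. -20.78553, -179.49467
6. -34.12344, 68.02181

Point 1:
  Latitude: 7.96′ = 0.132667°; total 23.132667
  N → positive
  Lon: 5.138′ = 0.085633°; total 110.085633
  W ⇒ negate
Point 2:
  Lat: 7 + 34.943/60 = 7.582383
  S ⇒ negate
  λ: 2.592′ = 0.043200°; total 176.043200
  W ⇒ negate
Point 3:
  Lat: split at 2 digits → 54° and 25.1151′; 54 + 25.1151/60 = 54.418585
  S ⇒ negate
  Lon: split at 3 digits → 108° and 49.1414′; 108 + 49.1414/60 = 108.819023
  W → negative
Point 4:
  φ: degrees = first 2 digits = 72, minutes = 23.2903; 72 + 23.2903/60 = 72.388172
  S ⇒ negate
  Lon: split at 3 digits → 080° and 19.2842′; 80 + 19.2842/60 = 80.321403
  W ⇒ negate
Point 5:
  φ: 20 + 47/60 + 7.9/3600 = 20.785528
  S → negative
  Lon: 179 + 29/60 + 40.8/3600 = 179.494667
  W → negative
Point 6:
  Latitude: 34° + 7/60 + 24.4/3600 = 34 + 0.116667 + 0.006778 = 34.123444
  hemisphere S, so the sign is −
  λ: 1′ + 18.5″ = 1.30833′; 68 + 1.30833/60 = 68.021806
  E → positive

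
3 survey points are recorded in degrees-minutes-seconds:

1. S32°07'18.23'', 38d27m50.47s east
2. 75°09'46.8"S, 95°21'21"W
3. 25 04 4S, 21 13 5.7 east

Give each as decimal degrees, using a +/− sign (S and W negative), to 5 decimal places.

1. -32.12173, 38.46402
2. -75.16300, -95.35583
3. -25.06778, 21.21825

Point 1:
  Latitude: 32 + 7/60 + 18.23/3600 = 32.121731
  hemisphere S, so the sign is −
  Longitude: 38 + 27/60 + 50.47/3600 = 38.464019
  E → positive
Point 2:
  Lat: 9′ + 46.8″ = 9.78000′; 75 + 9.78000/60 = 75.163000
  hemisphere S, so the sign is −
  Longitude: 95 + 21/60 + 21/3600 = 95.355833
  W ⇒ negate
Point 3:
  φ: 4′ + 4″ = 4.06667′; 25 + 4.06667/60 = 25.067778
  S ⇒ negate
  Lon: 21° + 13/60 + 5.7/3600 = 21 + 0.216667 + 0.001583 = 21.218250
  E → positive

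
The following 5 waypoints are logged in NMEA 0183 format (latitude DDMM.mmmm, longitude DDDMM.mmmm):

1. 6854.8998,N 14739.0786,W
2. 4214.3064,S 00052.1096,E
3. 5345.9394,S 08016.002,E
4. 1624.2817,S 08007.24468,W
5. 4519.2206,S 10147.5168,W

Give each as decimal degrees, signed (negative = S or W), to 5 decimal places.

Point 1:
  Lat: degrees = first 2 digits = 68, minutes = 54.8998; 68 + 54.8998/60 = 68.914997
  N ⇒ keep positive
  Lon: split at 3 digits → 147° and 39.0786′; 147 + 39.0786/60 = 147.651310
  W ⇒ negate
Point 2:
  Lat: degrees = first 2 digits = 42, minutes = 14.3064; 42 + 14.3064/60 = 42.238440
  S → negative
  Lon: degrees = first 3 digits = 0, minutes = 52.1096; 0 + 52.1096/60 = 0.868493
  E → positive
Point 3:
  φ: degrees = first 2 digits = 53, minutes = 45.9394; 53 + 45.9394/60 = 53.765657
  hemisphere S, so the sign is −
  Longitude: degrees = first 3 digits = 80, minutes = 16.002; 80 + 16.002/60 = 80.266700
  E ⇒ keep positive
Point 4:
  φ: split at 2 digits → 16° and 24.2817′; 16 + 24.2817/60 = 16.404695
  S ⇒ negate
  Longitude: degrees = first 3 digits = 80, minutes = 7.24468; 80 + 7.24468/60 = 80.120745
  W → negative
Point 5:
  φ: split at 2 digits → 45° and 19.2206′; 45 + 19.2206/60 = 45.320343
  S ⇒ negate
  λ: degrees = first 3 digits = 101, minutes = 47.5168; 101 + 47.5168/60 = 101.791947
  W → negative

1. 68.91500, -147.65131
2. -42.23844, 0.86849
3. -53.76566, 80.26670
4. -16.40470, -80.12074
5. -45.32034, -101.79195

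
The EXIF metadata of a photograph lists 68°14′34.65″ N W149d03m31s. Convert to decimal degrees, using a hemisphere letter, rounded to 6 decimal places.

68.242958° N, 149.058611° W

φ: 14′ + 34.65″ = 14.57750′; 68 + 14.57750/60 = 68.2429583
Lon: 149° + 3/60 + 31/3600 = 149 + 0.050000 + 0.008611 = 149.0586111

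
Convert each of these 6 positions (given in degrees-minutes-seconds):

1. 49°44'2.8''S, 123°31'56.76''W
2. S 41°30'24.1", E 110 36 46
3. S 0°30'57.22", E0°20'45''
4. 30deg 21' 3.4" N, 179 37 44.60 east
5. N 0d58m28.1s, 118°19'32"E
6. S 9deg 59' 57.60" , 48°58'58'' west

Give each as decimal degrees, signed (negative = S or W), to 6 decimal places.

1. -49.734111, -123.532433
2. -41.506694, 110.612778
3. -0.515894, 0.345833
4. 30.350944, 179.629056
5. 0.974472, 118.325556
6. -9.999333, -48.982778

Point 1:
  Latitude: 49° + 44/60 + 2.8/3600 = 49 + 0.733333 + 0.000778 = 49.7341111
  S → negative
  λ: 123° + 31/60 + 56.76/3600 = 123 + 0.516667 + 0.015767 = 123.5324333
  hemisphere W, so the sign is −
Point 2:
  Latitude: 41° + 30/60 + 24.1/3600 = 41 + 0.500000 + 0.006694 = 41.5066944
  S ⇒ negate
  Longitude: 36′ + 46″ = 36.76667′; 110 + 36.76667/60 = 110.6127778
  E → positive
Point 3:
  Lat: 0 + 30/60 + 57.22/3600 = 0.5158944
  hemisphere S, so the sign is −
  Lon: 20′ + 45″ = 20.75000′; 0 + 20.75000/60 = 0.3458333
  E → positive
Point 4:
  Latitude: 30° + 21/60 + 3.4/3600 = 30 + 0.350000 + 0.000944 = 30.3509444
  N → positive
  Lon: 179° + 37/60 + 44.6/3600 = 179 + 0.616667 + 0.012389 = 179.6290556
  E ⇒ keep positive
Point 5:
  Lat: 0 + 58/60 + 28.1/3600 = 0.9744722
  N ⇒ keep positive
  Lon: 118° + 19/60 + 32/3600 = 118 + 0.316667 + 0.008889 = 118.3255556
  E ⇒ keep positive
Point 6:
  Lat: 59′ + 57.6″ = 59.96000′; 9 + 59.96000/60 = 9.9993333
  S ⇒ negate
  Lon: 48° + 58/60 + 58/3600 = 48 + 0.966667 + 0.016111 = 48.9827778
  W → negative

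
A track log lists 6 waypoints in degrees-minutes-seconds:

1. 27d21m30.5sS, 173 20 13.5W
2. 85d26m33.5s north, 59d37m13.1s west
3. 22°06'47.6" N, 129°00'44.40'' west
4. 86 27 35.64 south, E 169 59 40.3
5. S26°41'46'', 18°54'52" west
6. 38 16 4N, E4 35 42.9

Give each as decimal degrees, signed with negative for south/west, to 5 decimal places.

1. -27.35847, -173.33708
2. 85.44264, -59.62031
3. 22.11322, -129.01233
4. -86.45990, 169.99453
5. -26.69611, -18.91444
6. 38.26778, 4.59525

Point 1:
  φ: 27° + 21/60 + 30.5/3600 = 27 + 0.350000 + 0.008472 = 27.358472
  S → negative
  Lon: 20′ + 13.5″ = 20.22500′; 173 + 20.22500/60 = 173.337083
  hemisphere W, so the sign is −
Point 2:
  Latitude: 85 + 26/60 + 33.5/3600 = 85.442639
  N ⇒ keep positive
  Lon: 59° + 37/60 + 13.1/3600 = 59 + 0.616667 + 0.003639 = 59.620306
  W → negative
Point 3:
  φ: 22° + 6/60 + 47.6/3600 = 22 + 0.100000 + 0.013222 = 22.113222
  N ⇒ keep positive
  Longitude: 0′ + 44.4″ = 0.74000′; 129 + 0.74000/60 = 129.012333
  hemisphere W, so the sign is −
Point 4:
  Latitude: 86 + 27/60 + 35.64/3600 = 86.459900
  S → negative
  λ: 169° + 59/60 + 40.3/3600 = 169 + 0.983333 + 0.011194 = 169.994528
  E → positive
Point 5:
  Latitude: 26° + 41/60 + 46/3600 = 26 + 0.683333 + 0.012778 = 26.696111
  S → negative
  Lon: 18° + 54/60 + 52/3600 = 18 + 0.900000 + 0.014444 = 18.914444
  hemisphere W, so the sign is −
Point 6:
  φ: 38 + 16/60 + 4/3600 = 38.267778
  N → positive
  Lon: 35′ + 42.9″ = 35.71500′; 4 + 35.71500/60 = 4.595250
  E → positive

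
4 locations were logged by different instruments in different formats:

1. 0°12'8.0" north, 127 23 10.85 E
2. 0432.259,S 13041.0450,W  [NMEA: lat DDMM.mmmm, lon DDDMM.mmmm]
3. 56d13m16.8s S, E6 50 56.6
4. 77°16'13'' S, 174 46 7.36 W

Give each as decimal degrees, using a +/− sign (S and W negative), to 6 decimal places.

1. 0.202222, 127.386347
2. -4.537650, -130.684083
3. -56.221333, 6.849056
4. -77.270278, -174.768711

Point 1:
  Latitude: 12′ + 8″ = 12.13333′; 0 + 12.13333/60 = 0.2022222
  N ⇒ keep positive
  Longitude: 23′ + 10.85″ = 23.18083′; 127 + 23.18083/60 = 127.3863472
  E ⇒ keep positive
Point 2:
  Latitude: degrees = first 2 digits = 4, minutes = 32.259; 4 + 32.259/60 = 4.5376500
  S ⇒ negate
  Longitude: split at 3 digits → 130° and 41.045′; 130 + 41.045/60 = 130.6840833
  W ⇒ negate
Point 3:
  Latitude: 56° + 13/60 + 16.8/3600 = 56 + 0.216667 + 0.004667 = 56.2213333
  hemisphere S, so the sign is −
  Longitude: 50′ + 56.6″ = 50.94333′; 6 + 50.94333/60 = 6.8490556
  E → positive
Point 4:
  Latitude: 77° + 16/60 + 13/3600 = 77 + 0.266667 + 0.003611 = 77.2702778
  hemisphere S, so the sign is −
  λ: 46′ + 7.36″ = 46.12267′; 174 + 46.12267/60 = 174.7687111
  W ⇒ negate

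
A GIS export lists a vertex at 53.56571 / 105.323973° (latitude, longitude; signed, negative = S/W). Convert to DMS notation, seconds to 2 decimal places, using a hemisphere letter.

53°33′56.56″ N, 105°19′26.30″ E

φ: whole degrees 53; 33.94260′ → 33′ and 56.5560″
Longitude: 0.323973 × 60 = 19.43838′ → 19′, remainder × 60 = 26.3028″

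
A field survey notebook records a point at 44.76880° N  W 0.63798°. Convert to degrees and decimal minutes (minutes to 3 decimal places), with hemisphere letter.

44° 46.128′ N, 0° 38.279′ W

Lat: minutes = (44.768800 − 44) × 60 = 46.12800
Lon: minutes = (0.637980 − 0) × 60 = 38.27880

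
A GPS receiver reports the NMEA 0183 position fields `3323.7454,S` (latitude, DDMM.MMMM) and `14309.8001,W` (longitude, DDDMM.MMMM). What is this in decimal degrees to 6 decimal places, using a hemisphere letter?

Lat: split at 2 digits → 33° and 23.7454′; 33 + 23.7454/60 = 33.3957567
Lon: split at 3 digits → 143° and 9.8001′; 143 + 9.8001/60 = 143.1633350

33.395757° S, 143.163335° W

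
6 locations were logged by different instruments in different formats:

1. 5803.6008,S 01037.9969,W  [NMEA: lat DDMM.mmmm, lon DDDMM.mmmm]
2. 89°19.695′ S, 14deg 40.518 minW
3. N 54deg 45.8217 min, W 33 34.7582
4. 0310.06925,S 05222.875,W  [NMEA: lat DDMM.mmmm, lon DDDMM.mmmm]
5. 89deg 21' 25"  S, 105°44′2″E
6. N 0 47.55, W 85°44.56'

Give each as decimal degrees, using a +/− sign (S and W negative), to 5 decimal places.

Point 1:
  φ: split at 2 digits → 58° and 3.6008′; 58 + 3.6008/60 = 58.060013
  hemisphere S, so the sign is −
  Longitude: split at 3 digits → 010° and 37.9969′; 10 + 37.9969/60 = 10.633282
  W ⇒ negate
Point 2:
  φ: 89 + 19.695/60 = 89.328250
  hemisphere S, so the sign is −
  Longitude: 40.518′ = 0.675300°; total 14.675300
  W → negative
Point 3:
  φ: 54 + 45.8217/60 = 54.763695
  N → positive
  λ: 34.7582′ = 0.579303°; total 33.579303
  hemisphere W, so the sign is −
Point 4:
  Latitude: degrees = first 2 digits = 3, minutes = 10.06925; 3 + 10.06925/60 = 3.167821
  S → negative
  λ: split at 3 digits → 052° and 22.875′; 52 + 22.875/60 = 52.381250
  hemisphere W, so the sign is −
Point 5:
  φ: 21′ + 25″ = 21.41667′; 89 + 21.41667/60 = 89.356944
  hemisphere S, so the sign is −
  λ: 105 + 44/60 + 2/3600 = 105.733889
  E → positive
Point 6:
  Latitude: 47.55′ = 0.792500°; total 0.792500
  N ⇒ keep positive
  Longitude: 44.56′ = 0.742667°; total 85.742667
  hemisphere W, so the sign is −

1. -58.06001, -10.63328
2. -89.32825, -14.67530
3. 54.76370, -33.57930
4. -3.16782, -52.38125
5. -89.35694, 105.73389
6. 0.79250, -85.74267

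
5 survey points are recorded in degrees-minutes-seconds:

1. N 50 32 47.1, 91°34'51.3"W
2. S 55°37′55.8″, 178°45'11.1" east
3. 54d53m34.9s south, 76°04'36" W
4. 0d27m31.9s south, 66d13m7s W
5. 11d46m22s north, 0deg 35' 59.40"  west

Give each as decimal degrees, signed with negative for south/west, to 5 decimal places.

1. 50.54642, -91.58092
2. -55.63217, 178.75308
3. -54.89303, -76.07667
4. -0.45886, -66.21861
5. 11.77278, -0.59983

Point 1:
  Lat: 32′ + 47.1″ = 32.78500′; 50 + 32.78500/60 = 50.546417
  N ⇒ keep positive
  Lon: 34′ + 51.3″ = 34.85500′; 91 + 34.85500/60 = 91.580917
  W → negative
Point 2:
  φ: 55° + 37/60 + 55.8/3600 = 55 + 0.616667 + 0.015500 = 55.632167
  S → negative
  λ: 45′ + 11.1″ = 45.18500′; 178 + 45.18500/60 = 178.753083
  E → positive
Point 3:
  Lat: 54° + 53/60 + 34.9/3600 = 54 + 0.883333 + 0.009694 = 54.893028
  hemisphere S, so the sign is −
  λ: 76° + 4/60 + 36/3600 = 76 + 0.066667 + 0.010000 = 76.076667
  W → negative
Point 4:
  Lat: 0° + 27/60 + 31.9/3600 = 0 + 0.450000 + 0.008861 = 0.458861
  hemisphere S, so the sign is −
  Lon: 13′ + 7″ = 13.11667′; 66 + 13.11667/60 = 66.218611
  W ⇒ negate
Point 5:
  φ: 11° + 46/60 + 22/3600 = 11 + 0.766667 + 0.006111 = 11.772778
  N ⇒ keep positive
  Lon: 0° + 35/60 + 59.4/3600 = 0 + 0.583333 + 0.016500 = 0.599833
  W → negative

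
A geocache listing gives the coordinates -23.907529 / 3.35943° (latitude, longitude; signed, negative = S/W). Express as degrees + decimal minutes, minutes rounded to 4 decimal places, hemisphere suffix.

Latitude is negative → S; |value| = 23.907529
Lat: 23° + 0.907529 × 60 = 23° 54.451740′
Lon: minutes = (3.359430 − 3) × 60 = 21.565800

23° 54.4517′ S, 3° 21.5658′ E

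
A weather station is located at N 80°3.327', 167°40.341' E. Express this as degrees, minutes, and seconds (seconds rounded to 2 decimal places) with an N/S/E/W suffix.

80°03′19.62″ N, 167°40′20.46″ E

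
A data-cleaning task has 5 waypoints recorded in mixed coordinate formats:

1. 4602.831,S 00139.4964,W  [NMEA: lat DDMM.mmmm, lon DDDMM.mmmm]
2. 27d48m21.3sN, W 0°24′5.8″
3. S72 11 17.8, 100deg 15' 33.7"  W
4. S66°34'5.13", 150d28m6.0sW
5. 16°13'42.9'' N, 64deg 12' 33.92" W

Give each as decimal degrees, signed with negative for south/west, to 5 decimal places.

1. -46.04718, -1.65827
2. 27.80592, -0.40161
3. -72.18828, -100.25936
4. -66.56809, -150.46833
5. 16.22858, -64.20942

Point 1:
  Lat: split at 2 digits → 46° and 2.831′; 46 + 2.831/60 = 46.047183
  hemisphere S, so the sign is −
  Lon: degrees = first 3 digits = 1, minutes = 39.4964; 1 + 39.4964/60 = 1.658273
  hemisphere W, so the sign is −
Point 2:
  Lat: 27° + 48/60 + 21.3/3600 = 27 + 0.800000 + 0.005917 = 27.805917
  N → positive
  λ: 0 + 24/60 + 5.8/3600 = 0.401611
  W → negative
Point 3:
  Lat: 11′ + 17.8″ = 11.29667′; 72 + 11.29667/60 = 72.188278
  S → negative
  λ: 100° + 15/60 + 33.7/3600 = 100 + 0.250000 + 0.009361 = 100.259361
  hemisphere W, so the sign is −
Point 4:
  Lat: 66° + 34/60 + 5.13/3600 = 66 + 0.566667 + 0.001425 = 66.568092
  S → negative
  Longitude: 150 + 28/60 + 6/3600 = 150.468333
  W ⇒ negate
Point 5:
  Lat: 16° + 13/60 + 42.9/3600 = 16 + 0.216667 + 0.011917 = 16.228583
  N ⇒ keep positive
  λ: 12′ + 33.92″ = 12.56533′; 64 + 12.56533/60 = 64.209422
  W ⇒ negate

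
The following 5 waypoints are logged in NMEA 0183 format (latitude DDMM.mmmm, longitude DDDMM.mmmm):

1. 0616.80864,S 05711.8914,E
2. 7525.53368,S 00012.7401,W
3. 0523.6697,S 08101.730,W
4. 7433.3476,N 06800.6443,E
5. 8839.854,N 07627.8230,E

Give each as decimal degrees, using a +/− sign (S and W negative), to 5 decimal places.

Point 1:
  φ: split at 2 digits → 06° and 16.80864′; 6 + 16.80864/60 = 6.280144
  S → negative
  Lon: split at 3 digits → 057° and 11.8914′; 57 + 11.8914/60 = 57.198190
  E → positive
Point 2:
  φ: degrees = first 2 digits = 75, minutes = 25.53368; 75 + 25.53368/60 = 75.425561
  hemisphere S, so the sign is −
  λ: degrees = first 3 digits = 0, minutes = 12.7401; 0 + 12.7401/60 = 0.212335
  W → negative
Point 3:
  φ: split at 2 digits → 05° and 23.6697′; 5 + 23.6697/60 = 5.394495
  hemisphere S, so the sign is −
  λ: degrees = first 3 digits = 81, minutes = 1.73; 81 + 1.73/60 = 81.028833
  W ⇒ negate
Point 4:
  Latitude: split at 2 digits → 74° and 33.3476′; 74 + 33.3476/60 = 74.555793
  N ⇒ keep positive
  Longitude: degrees = first 3 digits = 68, minutes = 0.6443; 68 + 0.6443/60 = 68.010738
  E → positive
Point 5:
  Lat: split at 2 digits → 88° and 39.854′; 88 + 39.854/60 = 88.664233
  N → positive
  λ: degrees = first 3 digits = 76, minutes = 27.823; 76 + 27.823/60 = 76.463717
  E ⇒ keep positive

1. -6.28014, 57.19819
2. -75.42556, -0.21234
3. -5.39450, -81.02883
4. 74.55579, 68.01074
5. 88.66423, 76.46372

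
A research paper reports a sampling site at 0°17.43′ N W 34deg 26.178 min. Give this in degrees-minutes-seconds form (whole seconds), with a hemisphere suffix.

Latitude: 17.43000′ → 17′ and 0.43000 × 60 = 25.80″
Lon: 26.17800′ → 26′ and 0.17800 × 60 = 10.68″

0°17′26″ N, 34°26′11″ W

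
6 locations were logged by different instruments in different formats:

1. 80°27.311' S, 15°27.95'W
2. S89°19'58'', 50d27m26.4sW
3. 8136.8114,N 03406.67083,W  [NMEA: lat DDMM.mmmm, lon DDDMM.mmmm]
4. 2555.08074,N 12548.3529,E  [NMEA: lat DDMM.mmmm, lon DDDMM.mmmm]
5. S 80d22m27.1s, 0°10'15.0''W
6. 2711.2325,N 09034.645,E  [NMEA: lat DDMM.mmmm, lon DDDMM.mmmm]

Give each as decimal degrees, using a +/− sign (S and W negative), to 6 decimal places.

Point 1:
  Latitude: 80 + 27.311/60 = 80.4551833
  hemisphere S, so the sign is −
  λ: 27.95′ = 0.465833°; total 15.4658333
  hemisphere W, so the sign is −
Point 2:
  φ: 89 + 19/60 + 58/3600 = 89.3327778
  S ⇒ negate
  λ: 50 + 27/60 + 26.4/3600 = 50.4573333
  hemisphere W, so the sign is −
Point 3:
  Lat: degrees = first 2 digits = 81, minutes = 36.8114; 81 + 36.8114/60 = 81.6135233
  N → positive
  λ: degrees = first 3 digits = 34, minutes = 6.67083; 34 + 6.67083/60 = 34.1111805
  W → negative
Point 4:
  Lat: split at 2 digits → 25° and 55.08074′; 25 + 55.08074/60 = 25.9180123
  N → positive
  λ: split at 3 digits → 125° and 48.3529′; 125 + 48.3529/60 = 125.8058817
  E ⇒ keep positive
Point 5:
  Latitude: 80° + 22/60 + 27.1/3600 = 80 + 0.366667 + 0.007528 = 80.3741944
  hemisphere S, so the sign is −
  λ: 10′ + 15″ = 10.25000′; 0 + 10.25000/60 = 0.1708333
  W ⇒ negate
Point 6:
  Latitude: degrees = first 2 digits = 27, minutes = 11.2325; 27 + 11.2325/60 = 27.1872083
  N → positive
  λ: split at 3 digits → 090° and 34.645′; 90 + 34.645/60 = 90.5774167
  E → positive

1. -80.455183, -15.465833
2. -89.332778, -50.457333
3. 81.613523, -34.111181
4. 25.918012, 125.805882
5. -80.374194, -0.170833
6. 27.187208, 90.577417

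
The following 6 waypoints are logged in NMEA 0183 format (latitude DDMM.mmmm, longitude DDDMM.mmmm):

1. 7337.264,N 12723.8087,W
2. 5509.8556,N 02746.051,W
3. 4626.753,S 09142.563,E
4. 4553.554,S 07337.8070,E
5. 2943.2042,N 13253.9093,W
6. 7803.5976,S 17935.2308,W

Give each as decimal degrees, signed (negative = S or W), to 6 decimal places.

1. 73.621067, -127.396812
2. 55.164260, -27.767517
3. -46.445883, 91.709383
4. -45.892567, 73.630117
5. 29.720070, -132.898488
6. -78.059960, -179.587180

Point 1:
  φ: split at 2 digits → 73° and 37.264′; 73 + 37.264/60 = 73.6210667
  N ⇒ keep positive
  Lon: degrees = first 3 digits = 127, minutes = 23.8087; 127 + 23.8087/60 = 127.3968117
  hemisphere W, so the sign is −
Point 2:
  φ: split at 2 digits → 55° and 9.8556′; 55 + 9.8556/60 = 55.1642600
  N → positive
  λ: split at 3 digits → 027° and 46.051′; 27 + 46.051/60 = 27.7675167
  W → negative
Point 3:
  Latitude: split at 2 digits → 46° and 26.753′; 46 + 26.753/60 = 46.4458833
  hemisphere S, so the sign is −
  λ: split at 3 digits → 091° and 42.563′; 91 + 42.563/60 = 91.7093833
  E ⇒ keep positive
Point 4:
  Latitude: split at 2 digits → 45° and 53.554′; 45 + 53.554/60 = 45.8925667
  hemisphere S, so the sign is −
  Longitude: split at 3 digits → 073° and 37.807′; 73 + 37.807/60 = 73.6301167
  E → positive
Point 5:
  Lat: degrees = first 2 digits = 29, minutes = 43.2042; 29 + 43.2042/60 = 29.7200700
  N ⇒ keep positive
  λ: split at 3 digits → 132° and 53.9093′; 132 + 53.9093/60 = 132.8984883
  W ⇒ negate
Point 6:
  Lat: degrees = first 2 digits = 78, minutes = 3.5976; 78 + 3.5976/60 = 78.0599600
  hemisphere S, so the sign is −
  Longitude: degrees = first 3 digits = 179, minutes = 35.2308; 179 + 35.2308/60 = 179.5871800
  hemisphere W, so the sign is −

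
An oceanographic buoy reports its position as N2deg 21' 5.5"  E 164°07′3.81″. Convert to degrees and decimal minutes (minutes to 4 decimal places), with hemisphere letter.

Lat: seconds/60 = 0.09167; minutes = 21 + 0.09167 = 21.091667
Lon: 7 + 3.81/60 = 7.063500′

2° 21.0917′ N, 164° 7.0635′ E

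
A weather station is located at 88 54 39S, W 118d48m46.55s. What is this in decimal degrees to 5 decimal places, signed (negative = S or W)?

Latitude: 54′ + 39″ = 54.65000′; 88 + 54.65000/60 = 88.910833
S ⇒ negate
Lon: 118 + 48/60 + 46.55/3600 = 118.812931
W ⇒ negate

-88.91083, -118.81293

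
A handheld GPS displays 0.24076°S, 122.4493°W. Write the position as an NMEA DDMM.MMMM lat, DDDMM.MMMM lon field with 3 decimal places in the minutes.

φ: 0° + 0.240760 × 60 = 0° 14.44560′
Lon: 122° + 0.449300 × 60 = 122° 26.95800′

0014.446,S / 12226.958,W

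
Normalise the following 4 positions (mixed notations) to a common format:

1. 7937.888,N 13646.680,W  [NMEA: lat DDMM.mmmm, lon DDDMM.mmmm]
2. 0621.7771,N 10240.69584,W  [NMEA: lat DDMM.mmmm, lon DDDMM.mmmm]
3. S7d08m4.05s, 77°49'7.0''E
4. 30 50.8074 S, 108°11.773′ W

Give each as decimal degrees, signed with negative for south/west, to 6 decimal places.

1. 79.631467, -136.778000
2. 6.362952, -102.678264
3. -7.134458, 77.818611
4. -30.846790, -108.196217

Point 1:
  φ: degrees = first 2 digits = 79, minutes = 37.888; 79 + 37.888/60 = 79.6314667
  N → positive
  λ: split at 3 digits → 136° and 46.68′; 136 + 46.68/60 = 136.7780000
  hemisphere W, so the sign is −
Point 2:
  Latitude: split at 2 digits → 06° and 21.7771′; 6 + 21.7771/60 = 6.3629517
  N → positive
  Lon: degrees = first 3 digits = 102, minutes = 40.69584; 102 + 40.69584/60 = 102.6782640
  hemisphere W, so the sign is −
Point 3:
  Latitude: 8′ + 4.05″ = 8.06750′; 7 + 8.06750/60 = 7.1344583
  S ⇒ negate
  λ: 77° + 49/60 + 7/3600 = 77 + 0.816667 + 0.001944 = 77.8186111
  E → positive
Point 4:
  Lat: 30 + 50.8074/60 = 30.8467900
  hemisphere S, so the sign is −
  λ: 11.773′ = 0.196217°; total 108.1962167
  W ⇒ negate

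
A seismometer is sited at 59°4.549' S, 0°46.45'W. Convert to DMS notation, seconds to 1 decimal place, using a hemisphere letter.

Latitude: fractional minutes 0.54900 × 60 = 32.940″
Lon: fractional minutes 0.45000 × 60 = 27.000″

59°04′32.9″ S, 0°46′27.0″ W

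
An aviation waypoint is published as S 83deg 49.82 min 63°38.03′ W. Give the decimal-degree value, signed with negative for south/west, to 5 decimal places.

-83.83033, -63.63383

Lat: 83 + 49.82/60 = 83.830333
S ⇒ negate
λ: 63 + 38.03/60 = 63.633833
hemisphere W, so the sign is −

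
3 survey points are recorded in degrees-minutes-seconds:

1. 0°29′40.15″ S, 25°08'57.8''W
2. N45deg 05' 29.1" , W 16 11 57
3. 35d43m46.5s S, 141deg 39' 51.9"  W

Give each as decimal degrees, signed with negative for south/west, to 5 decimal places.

1. -0.49449, -25.14939
2. 45.09142, -16.19917
3. -35.72958, -141.66442

Point 1:
  Lat: 29′ + 40.15″ = 29.66917′; 0 + 29.66917/60 = 0.494486
  S ⇒ negate
  Longitude: 25 + 8/60 + 57.8/3600 = 25.149389
  hemisphere W, so the sign is −
Point 2:
  Latitude: 5′ + 29.1″ = 5.48500′; 45 + 5.48500/60 = 45.091417
  N → positive
  Longitude: 16° + 11/60 + 57/3600 = 16 + 0.183333 + 0.015833 = 16.199167
  W → negative
Point 3:
  Lat: 43′ + 46.5″ = 43.77500′; 35 + 43.77500/60 = 35.729583
  S → negative
  λ: 141 + 39/60 + 51.9/3600 = 141.664417
  W ⇒ negate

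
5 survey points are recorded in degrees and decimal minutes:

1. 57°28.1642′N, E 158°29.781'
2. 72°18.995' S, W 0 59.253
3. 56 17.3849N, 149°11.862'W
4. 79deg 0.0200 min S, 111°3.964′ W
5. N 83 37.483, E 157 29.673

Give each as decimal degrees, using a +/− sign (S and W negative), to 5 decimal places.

Point 1:
  φ: 28.1642′ = 0.469403°; total 57.469403
  N → positive
  Longitude: 29.781′ = 0.496350°; total 158.496350
  E ⇒ keep positive
Point 2:
  Latitude: 18.995′ = 0.316583°; total 72.316583
  hemisphere S, so the sign is −
  λ: 59.253′ = 0.987550°; total 0.987550
  hemisphere W, so the sign is −
Point 3:
  Latitude: 56 + 17.3849/60 = 56.289748
  N ⇒ keep positive
  Longitude: 11.862′ = 0.197700°; total 149.197700
  W → negative
Point 4:
  Lat: 0.02′ = 0.000333°; total 79.000333
  S ⇒ negate
  Longitude: 3.964′ = 0.066067°; total 111.066067
  W ⇒ negate
Point 5:
  Lat: 37.483′ = 0.624717°; total 83.624717
  N ⇒ keep positive
  Lon: 157 + 29.673/60 = 157.494550
  E ⇒ keep positive

1. 57.46940, 158.49635
2. -72.31658, -0.98755
3. 56.28975, -149.19770
4. -79.00033, -111.06607
5. 83.62472, 157.49455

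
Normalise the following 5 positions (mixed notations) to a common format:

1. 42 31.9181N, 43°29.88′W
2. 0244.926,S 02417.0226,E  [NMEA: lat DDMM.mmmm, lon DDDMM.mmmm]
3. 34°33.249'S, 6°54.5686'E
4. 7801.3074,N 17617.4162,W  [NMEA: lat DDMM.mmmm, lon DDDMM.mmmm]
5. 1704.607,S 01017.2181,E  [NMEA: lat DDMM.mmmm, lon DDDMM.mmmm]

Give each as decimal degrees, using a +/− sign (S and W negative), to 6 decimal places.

1. 42.531968, -43.498000
2. -2.748767, 24.283710
3. -34.554150, 6.909477
4. 78.021790, -176.290270
5. -17.076783, 10.286968

Point 1:
  Latitude: 42 + 31.9181/60 = 42.5319683
  N → positive
  Longitude: 43 + 29.88/60 = 43.4980000
  W ⇒ negate
Point 2:
  Lat: split at 2 digits → 02° and 44.926′; 2 + 44.926/60 = 2.7487667
  S → negative
  Longitude: split at 3 digits → 024° and 17.0226′; 24 + 17.0226/60 = 24.2837100
  E ⇒ keep positive
Point 3:
  Latitude: 33.249′ = 0.554150°; total 34.5541500
  hemisphere S, so the sign is −
  Lon: 54.5686′ = 0.909477°; total 6.9094767
  E ⇒ keep positive
Point 4:
  Lat: split at 2 digits → 78° and 1.3074′; 78 + 1.3074/60 = 78.0217900
  N ⇒ keep positive
  Longitude: degrees = first 3 digits = 176, minutes = 17.4162; 176 + 17.4162/60 = 176.2902700
  W ⇒ negate
Point 5:
  Latitude: degrees = first 2 digits = 17, minutes = 4.607; 17 + 4.607/60 = 17.0767833
  S → negative
  λ: degrees = first 3 digits = 10, minutes = 17.2181; 10 + 17.2181/60 = 10.2869683
  E ⇒ keep positive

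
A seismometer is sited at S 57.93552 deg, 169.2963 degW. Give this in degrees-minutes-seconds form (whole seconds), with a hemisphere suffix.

57°56′8″ S, 169°17′47″ W

Lat: 0.935520° → 56.13120′; 0.13120 × 60 = 7.87″
Lon: 0.296300° → 17.77800′; 0.77800 × 60 = 46.68″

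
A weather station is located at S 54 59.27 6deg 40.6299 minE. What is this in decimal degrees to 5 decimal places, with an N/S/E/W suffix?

54.98783° S, 6.67717° E

Lat: 54 + 59.27/60 = 54.987833
λ: 40.6299′ = 0.677165°; total 6.677165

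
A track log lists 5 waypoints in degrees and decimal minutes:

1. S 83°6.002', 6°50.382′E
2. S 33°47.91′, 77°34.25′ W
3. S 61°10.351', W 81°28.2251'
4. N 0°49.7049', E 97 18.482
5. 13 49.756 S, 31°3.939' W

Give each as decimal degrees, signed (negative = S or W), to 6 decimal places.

Point 1:
  Latitude: 6.002′ = 0.100033°; total 83.1000333
  hemisphere S, so the sign is −
  Lon: 6 + 50.382/60 = 6.8397000
  E → positive
Point 2:
  φ: 33 + 47.91/60 = 33.7985000
  S ⇒ negate
  λ: 77 + 34.25/60 = 77.5708333
  hemisphere W, so the sign is −
Point 3:
  φ: 10.351′ = 0.172517°; total 61.1725167
  hemisphere S, so the sign is −
  λ: 81 + 28.2251/60 = 81.4704183
  W → negative
Point 4:
  Latitude: 0 + 49.7049/60 = 0.8284150
  N → positive
  Longitude: 18.482′ = 0.308033°; total 97.3080333
  E ⇒ keep positive
Point 5:
  Latitude: 13 + 49.756/60 = 13.8292667
  hemisphere S, so the sign is −
  Longitude: 31 + 3.939/60 = 31.0656500
  W → negative

1. -83.100033, 6.839700
2. -33.798500, -77.570833
3. -61.172517, -81.470418
4. 0.828415, 97.308033
5. -13.829267, -31.065650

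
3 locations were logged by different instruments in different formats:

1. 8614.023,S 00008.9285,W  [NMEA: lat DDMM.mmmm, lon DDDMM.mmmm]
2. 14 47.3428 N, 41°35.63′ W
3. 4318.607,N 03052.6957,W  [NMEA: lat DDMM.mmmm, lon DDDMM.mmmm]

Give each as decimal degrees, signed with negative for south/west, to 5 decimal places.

Point 1:
  φ: degrees = first 2 digits = 86, minutes = 14.023; 86 + 14.023/60 = 86.233717
  hemisphere S, so the sign is −
  Longitude: split at 3 digits → 000° and 8.9285′; 0 + 8.9285/60 = 0.148808
  hemisphere W, so the sign is −
Point 2:
  Latitude: 47.3428′ = 0.789047°; total 14.789047
  N → positive
  λ: 35.63′ = 0.593833°; total 41.593833
  hemisphere W, so the sign is −
Point 3:
  Lat: split at 2 digits → 43° and 18.607′; 43 + 18.607/60 = 43.310117
  N → positive
  λ: split at 3 digits → 030° and 52.6957′; 30 + 52.6957/60 = 30.878262
  W → negative

1. -86.23372, -0.14881
2. 14.78905, -41.59383
3. 43.31012, -30.87826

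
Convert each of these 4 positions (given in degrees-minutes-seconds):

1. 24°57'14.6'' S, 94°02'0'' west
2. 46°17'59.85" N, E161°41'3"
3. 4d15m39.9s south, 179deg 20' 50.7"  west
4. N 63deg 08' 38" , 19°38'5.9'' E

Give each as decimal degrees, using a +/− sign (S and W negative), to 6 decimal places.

1. -24.954056, -94.033333
2. 46.299958, 161.684167
3. -4.261083, -179.347417
4. 63.143889, 19.634972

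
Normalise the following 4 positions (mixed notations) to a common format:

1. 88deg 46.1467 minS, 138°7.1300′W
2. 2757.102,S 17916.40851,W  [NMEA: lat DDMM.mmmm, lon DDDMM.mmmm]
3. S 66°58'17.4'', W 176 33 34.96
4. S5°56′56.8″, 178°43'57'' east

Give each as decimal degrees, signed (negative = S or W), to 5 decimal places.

1. -88.76911, -138.11883
2. -27.95170, -179.27348
3. -66.97150, -176.55971
4. -5.94911, 178.73250

Point 1:
  Latitude: 46.1467′ = 0.769112°; total 88.769112
  S → negative
  λ: 7.13′ = 0.118833°; total 138.118833
  W → negative
Point 2:
  Lat: split at 2 digits → 27° and 57.102′; 27 + 57.102/60 = 27.951700
  S ⇒ negate
  Longitude: split at 3 digits → 179° and 16.40851′; 179 + 16.40851/60 = 179.273475
  W ⇒ negate
Point 3:
  Lat: 66° + 58/60 + 17.4/3600 = 66 + 0.966667 + 0.004833 = 66.971500
  S ⇒ negate
  Lon: 176° + 33/60 + 34.96/3600 = 176 + 0.550000 + 0.009711 = 176.559711
  W ⇒ negate
Point 4:
  Latitude: 56′ + 56.8″ = 56.94667′; 5 + 56.94667/60 = 5.949111
  hemisphere S, so the sign is −
  λ: 178° + 43/60 + 57/3600 = 178 + 0.716667 + 0.015833 = 178.732500
  E → positive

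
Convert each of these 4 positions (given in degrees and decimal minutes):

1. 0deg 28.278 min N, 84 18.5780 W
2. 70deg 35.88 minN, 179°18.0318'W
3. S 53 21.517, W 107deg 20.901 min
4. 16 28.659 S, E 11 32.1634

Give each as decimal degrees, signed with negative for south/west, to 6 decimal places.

Point 1:
  Lat: 0 + 28.278/60 = 0.4713000
  N ⇒ keep positive
  Longitude: 84 + 18.578/60 = 84.3096333
  W → negative
Point 2:
  Lat: 35.88′ = 0.598000°; total 70.5980000
  N → positive
  Longitude: 179 + 18.0318/60 = 179.3005300
  hemisphere W, so the sign is −
Point 3:
  Latitude: 21.517′ = 0.358617°; total 53.3586167
  S → negative
  λ: 107 + 20.901/60 = 107.3483500
  W → negative
Point 4:
  Latitude: 28.659′ = 0.477650°; total 16.4776500
  hemisphere S, so the sign is −
  Longitude: 32.1634′ = 0.536057°; total 11.5360567
  E ⇒ keep positive

1. 0.471300, -84.309633
2. 70.598000, -179.300530
3. -53.358617, -107.348350
4. -16.477650, 11.536057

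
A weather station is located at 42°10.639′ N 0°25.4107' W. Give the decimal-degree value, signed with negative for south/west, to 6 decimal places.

42.177317, -0.423512

Lat: 42 + 10.639/60 = 42.1773167
N ⇒ keep positive
Longitude: 25.4107′ = 0.423512°; total 0.4235117
hemisphere W, so the sign is −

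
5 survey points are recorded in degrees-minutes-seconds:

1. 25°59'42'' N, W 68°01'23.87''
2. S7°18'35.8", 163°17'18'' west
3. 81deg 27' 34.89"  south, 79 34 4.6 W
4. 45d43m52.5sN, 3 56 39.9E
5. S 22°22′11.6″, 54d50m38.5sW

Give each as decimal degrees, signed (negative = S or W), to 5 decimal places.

1. 25.99500, -68.02330
2. -7.30994, -163.28833
3. -81.45969, -79.56794
4. 45.73125, 3.94442
5. -22.36989, -54.84403

Point 1:
  Latitude: 59′ + 42″ = 59.70000′; 25 + 59.70000/60 = 25.995000
  N ⇒ keep positive
  Longitude: 68° + 1/60 + 23.87/3600 = 68 + 0.016667 + 0.006631 = 68.023297
  hemisphere W, so the sign is −
Point 2:
  Latitude: 7° + 18/60 + 35.8/3600 = 7 + 0.300000 + 0.009944 = 7.309944
  S ⇒ negate
  Lon: 17′ + 18″ = 17.30000′; 163 + 17.30000/60 = 163.288333
  hemisphere W, so the sign is −
Point 3:
  φ: 81 + 27/60 + 34.89/3600 = 81.459692
  S ⇒ negate
  Lon: 34′ + 4.6″ = 34.07667′; 79 + 34.07667/60 = 79.567944
  W ⇒ negate
Point 4:
  Latitude: 45 + 43/60 + 52.5/3600 = 45.731250
  N → positive
  Longitude: 56′ + 39.9″ = 56.66500′; 3 + 56.66500/60 = 3.944417
  E → positive
Point 5:
  φ: 22′ + 11.6″ = 22.19333′; 22 + 22.19333/60 = 22.369889
  S → negative
  λ: 54 + 50/60 + 38.5/3600 = 54.844028
  W ⇒ negate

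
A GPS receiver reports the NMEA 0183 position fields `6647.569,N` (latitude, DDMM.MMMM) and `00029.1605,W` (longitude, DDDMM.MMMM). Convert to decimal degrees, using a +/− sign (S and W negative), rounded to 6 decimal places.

66.792817, -0.486008

φ: degrees = first 2 digits = 66, minutes = 47.569; 66 + 47.569/60 = 66.7928167
N → positive
λ: degrees = first 3 digits = 0, minutes = 29.1605; 0 + 29.1605/60 = 0.4860083
W → negative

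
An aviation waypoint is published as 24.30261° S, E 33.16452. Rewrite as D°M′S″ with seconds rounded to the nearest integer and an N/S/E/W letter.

Latitude: whole degrees 24; 18.15660′ → 18′ and 9.40″
Longitude: 0.164520 × 60 = 9.87120′ → 9′, remainder × 60 = 52.27″

24°18′9″ S, 33°09′52″ E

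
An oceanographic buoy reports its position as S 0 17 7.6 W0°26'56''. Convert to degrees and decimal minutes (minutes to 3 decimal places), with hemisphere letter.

0° 17.127′ S, 0° 26.933′ W

Latitude: seconds/60 = 0.12667; minutes = 17 + 0.12667 = 17.12667
Longitude: seconds/60 = 0.93333; minutes = 26 + 0.93333 = 26.93333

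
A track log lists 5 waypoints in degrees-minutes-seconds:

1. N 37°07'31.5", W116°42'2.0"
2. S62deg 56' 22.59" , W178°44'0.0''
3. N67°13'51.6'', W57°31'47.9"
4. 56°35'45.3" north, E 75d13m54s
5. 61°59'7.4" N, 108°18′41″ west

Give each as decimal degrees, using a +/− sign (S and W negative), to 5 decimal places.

Point 1:
  Lat: 37 + 7/60 + 31.5/3600 = 37.125417
  N ⇒ keep positive
  Lon: 116 + 42/60 + 2/3600 = 116.700556
  W → negative
Point 2:
  φ: 62° + 56/60 + 22.59/3600 = 62 + 0.933333 + 0.006275 = 62.939608
  S → negative
  λ: 178 + 44/60 + 0/3600 = 178.733333
  W → negative
Point 3:
  Latitude: 67 + 13/60 + 51.6/3600 = 67.231000
  N ⇒ keep positive
  λ: 57 + 31/60 + 47.9/3600 = 57.529972
  W ⇒ negate
Point 4:
  Latitude: 56 + 35/60 + 45.3/3600 = 56.595917
  N ⇒ keep positive
  Lon: 75° + 13/60 + 54/3600 = 75 + 0.216667 + 0.015000 = 75.231667
  E ⇒ keep positive
Point 5:
  φ: 59′ + 7.4″ = 59.12333′; 61 + 59.12333/60 = 61.985389
  N ⇒ keep positive
  λ: 108° + 18/60 + 41/3600 = 108 + 0.300000 + 0.011389 = 108.311389
  W ⇒ negate

1. 37.12542, -116.70056
2. -62.93961, -178.73333
3. 67.23100, -57.52997
4. 56.59592, 75.23167
5. 61.98539, -108.31139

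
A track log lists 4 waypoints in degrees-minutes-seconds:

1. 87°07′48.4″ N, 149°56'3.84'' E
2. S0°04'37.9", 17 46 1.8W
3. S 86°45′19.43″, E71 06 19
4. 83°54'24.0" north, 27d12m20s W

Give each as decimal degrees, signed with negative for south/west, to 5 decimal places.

1. 87.13011, 149.93440
2. -0.07719, -17.76717
3. -86.75540, 71.10528
4. 83.90667, -27.20556

Point 1:
  φ: 87 + 7/60 + 48.4/3600 = 87.130111
  N → positive
  Lon: 149 + 56/60 + 3.84/3600 = 149.934400
  E → positive
Point 2:
  φ: 0 + 4/60 + 37.9/3600 = 0.077194
  hemisphere S, so the sign is −
  λ: 17 + 46/60 + 1.8/3600 = 17.767167
  hemisphere W, so the sign is −
Point 3:
  Lat: 86° + 45/60 + 19.43/3600 = 86 + 0.750000 + 0.005397 = 86.755397
  S → negative
  λ: 6′ + 19″ = 6.31667′; 71 + 6.31667/60 = 71.105278
  E → positive
Point 4:
  Latitude: 83 + 54/60 + 24/3600 = 83.906667
  N → positive
  λ: 27 + 12/60 + 20/3600 = 27.205556
  hemisphere W, so the sign is −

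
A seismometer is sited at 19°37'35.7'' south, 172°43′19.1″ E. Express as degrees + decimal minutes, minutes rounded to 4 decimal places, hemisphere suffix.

19° 37.5950′ S, 172° 43.3183′ E

Lat: seconds/60 = 0.59500; minutes = 37 + 0.59500 = 37.595000
Longitude: seconds/60 = 0.31833; minutes = 43 + 0.31833 = 43.318333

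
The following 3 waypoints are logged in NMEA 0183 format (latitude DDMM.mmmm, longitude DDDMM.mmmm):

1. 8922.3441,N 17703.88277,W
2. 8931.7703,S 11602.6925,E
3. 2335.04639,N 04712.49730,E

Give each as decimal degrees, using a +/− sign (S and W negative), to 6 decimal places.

1. 89.372402, -177.064713
2. -89.529505, 116.044875
3. 23.584107, 47.208288

Point 1:
  φ: degrees = first 2 digits = 89, minutes = 22.3441; 89 + 22.3441/60 = 89.3724017
  N → positive
  Longitude: split at 3 digits → 177° and 3.88277′; 177 + 3.88277/60 = 177.0647128
  hemisphere W, so the sign is −
Point 2:
  φ: split at 2 digits → 89° and 31.7703′; 89 + 31.7703/60 = 89.5295050
  hemisphere S, so the sign is −
  Lon: degrees = first 3 digits = 116, minutes = 2.6925; 116 + 2.6925/60 = 116.0448750
  E ⇒ keep positive
Point 3:
  Latitude: split at 2 digits → 23° and 35.04639′; 23 + 35.04639/60 = 23.5841065
  N ⇒ keep positive
  Lon: degrees = first 3 digits = 47, minutes = 12.4973; 47 + 12.4973/60 = 47.2082883
  E → positive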